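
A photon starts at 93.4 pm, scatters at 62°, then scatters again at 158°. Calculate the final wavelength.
99.3632 pm

Apply Compton shift twice:

First scattering at θ₁ = 62°:
Δλ₁ = λ_C(1 - cos(62°))
Δλ₁ = 2.4263 × 0.5305
Δλ₁ = 1.2872 pm

After first scattering:
λ₁ = 93.4 + 1.2872 = 94.6872 pm

Second scattering at θ₂ = 158°:
Δλ₂ = λ_C(1 - cos(158°))
Δλ₂ = 2.4263 × 1.9272
Δλ₂ = 4.6759 pm

Final wavelength:
λ₂ = 94.6872 + 4.6759 = 99.3632 pm

Total shift: Δλ_total = 1.2872 + 4.6759 = 5.9632 pm

(Intermediate values are shown rounded; full precision is carried through to the final answer.)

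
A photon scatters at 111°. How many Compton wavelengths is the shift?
1.3584 λ_C

The Compton shift formula is:
Δλ = λ_C(1 - cos θ)

Dividing both sides by λ_C:
Δλ/λ_C = 1 - cos θ

For θ = 111°:
Δλ/λ_C = 1 - cos(111°)
Δλ/λ_C = 1 - -0.3584
Δλ/λ_C = 1.3584

This means the shift is 1.3584 × λ_C = 3.2958 pm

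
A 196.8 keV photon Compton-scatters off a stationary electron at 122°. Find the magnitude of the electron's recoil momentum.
1.5106e-22 kg·m/s

The electron is initially at rest, so by conservation of momentum:
p⃗_e = p⃗₀ − p⃗'  (incident photon momentum minus scattered photon momentum)

Photon momentum magnitudes (p = h/λ = E/c):
λ₀ = hc/E₀ = 6.3000 pm → p₀ = h/λ₀ = 1.0518e-22 kg·m/s
Δλ = λ_C(1 − cos 122°) = 3.7121 pm
λ' = 10.0121 pm → p' = h/λ' = 6.6181e-23 kg·m/s

The scattered photon makes angle θ = 122° with the incident direction, so by the law of cosines:
|p⃗_e|² = p₀² + p'² − 2p₀p'cos θ
|p⃗_e|² = (1.0518e-22)² + (6.6181e-23)² − 2·1.0518e-22·6.6181e-23·cos(122°)
|p⃗_e| = 1.5106e-22 kg·m/s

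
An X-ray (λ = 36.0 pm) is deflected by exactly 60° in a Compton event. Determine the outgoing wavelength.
37.2132 pm

Using the Compton formula: λ' = λ + λ_C(1 − cos θ)

For θ = 60°, cos θ = 1/2 (exact) = 0.5000, so:
1 − cos 60° = 1 − (1/2) = 0.5000

Δλ = λ_C × 0.5000 = 2.4263 × 0.5000 = 1.2132 pm

λ' = 36.0 + 1.2132 = 37.2132 pm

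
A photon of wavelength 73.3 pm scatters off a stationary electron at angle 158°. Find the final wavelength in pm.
77.9759 pm

Using the Compton scattering formula:
λ' = λ + Δλ = λ + λ_C(1 - cos θ)

Given:
- Initial wavelength λ = 73.3 pm
- Scattering angle θ = 158°
- Compton wavelength λ_C ≈ 2.4263 pm

Calculate the shift:
Δλ = 2.4263 × (1 - cos(158°))
Δλ = 2.4263 × 1.9272
Δλ = 4.6759 pm

Final wavelength:
λ' = 73.3 + 4.6759 = 77.9759 pm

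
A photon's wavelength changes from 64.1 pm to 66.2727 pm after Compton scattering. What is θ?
84.00°

First find the wavelength shift:
Δλ = λ' - λ = 66.2727 - 64.1 = 2.1727 pm

Using Δλ = λ_C(1 - cos θ), with λ_C = h/(m_e·c) ≈ 2.42631024 pm:
cos θ = 1 - Δλ/λ_C
cos θ = 1 - 2.1727/2.42631024
cos θ = 0.104525

θ = arccos(0.104525)
θ = 84.00°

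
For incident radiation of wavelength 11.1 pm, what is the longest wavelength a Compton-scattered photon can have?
15.9526 pm (at θ = 180°)

The Compton shift is Δλ = λ_C(1 − cos θ).

Since cos θ ranges from −1 to 1, the factor (1 − cos θ) ranges from 0 to 2; the maximum shift occurs at θ = 180° (backscattering):
Δλ_max = 2λ_C = 2 × 2.4263 pm = 4.8526 pm

Maximum scattered wavelength:
λ'_max = λ₀ + Δλ_max = 11.1 + 4.8526 = 15.9526 pm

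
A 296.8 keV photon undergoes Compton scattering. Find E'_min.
137.3028 keV (at θ = 180°)

The scattered photon has minimum energy when its wavelength is maximum, i.e., when the Compton shift Δλ = λ_C(1 − cos θ) is maximum. This occurs at θ = 180° (backscattering), giving Δλ_max = 2λ_C = 4.8526 pm.

Initial wavelength: λ₀ = hc/E₀ = 4.1774 pm
Maximum final wavelength: λ'_max = λ₀ + 2λ_C = 4.1774 + 4.8526 = 9.0300 pm
Minimum final energy: E'_min = hc/λ'_max = 137.3028 keV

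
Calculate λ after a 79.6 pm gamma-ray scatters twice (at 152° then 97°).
86.8906 pm

Apply Compton shift twice:

First scattering at θ₁ = 152°:
Δλ₁ = λ_C(1 - cos(152°))
Δλ₁ = 2.4263 × 1.8829
Δλ₁ = 4.5686 pm

After first scattering:
λ₁ = 79.6 + 4.5686 = 84.1686 pm

Second scattering at θ₂ = 97°:
Δλ₂ = λ_C(1 - cos(97°))
Δλ₂ = 2.4263 × 1.1219
Δλ₂ = 2.7220 pm

Final wavelength:
λ₂ = 84.1686 + 2.7220 = 86.8906 pm

Total shift: Δλ_total = 4.5686 + 2.7220 = 7.2906 pm

(Intermediate values are shown rounded; full precision is carried through to the final answer.)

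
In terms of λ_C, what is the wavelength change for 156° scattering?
1.9135 λ_C

The Compton shift formula is:
Δλ = λ_C(1 - cos θ)

Dividing both sides by λ_C:
Δλ/λ_C = 1 - cos θ

For θ = 156°:
Δλ/λ_C = 1 - cos(156°)
Δλ/λ_C = 1 - -0.9135
Δλ/λ_C = 1.9135

This means the shift is 1.9135 × λ_C = 4.6429 pm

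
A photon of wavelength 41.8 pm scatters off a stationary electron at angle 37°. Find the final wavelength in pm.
42.2886 pm

Using the Compton scattering formula:
λ' = λ + Δλ = λ + λ_C(1 - cos θ)

Given:
- Initial wavelength λ = 41.8 pm
- Scattering angle θ = 37°
- Compton wavelength λ_C ≈ 2.4263 pm

Calculate the shift:
Δλ = 2.4263 × (1 - cos(37°))
Δλ = 2.4263 × 0.2014
Δλ = 0.4886 pm

Final wavelength:
λ' = 41.8 + 0.4886 = 42.2886 pm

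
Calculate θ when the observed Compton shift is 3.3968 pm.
113.58°

From the Compton formula Δλ = λ_C(1 - cos θ), we can solve for θ:

cos θ = 1 - Δλ/λ_C

Given:
- Δλ = 3.3968 pm
- λ_C = h/(m_e·c) ≈ 2.42631024 pm

cos θ = 1 - 3.3968/2.42631024
cos θ = 1 - 1.399986
cos θ = -0.399986

θ = arccos(-0.399986)
θ = 113.58°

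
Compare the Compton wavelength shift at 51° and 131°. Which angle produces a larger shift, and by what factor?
131° produces the larger shift by a factor of 4.468

Calculate both shifts using Δλ = λ_C(1 - cos θ):

For θ₁ = 51°:
Δλ₁ = 2.4263 × (1 - cos(51°))
Δλ₁ = 2.4263 × 0.3707
Δλ₁ = 0.8994 pm

For θ₂ = 131°:
Δλ₂ = 2.4263 × (1 - cos(131°))
Δλ₂ = 2.4263 × 1.6561
Δλ₂ = 4.0181 pm

The 131° angle produces the larger shift.
Ratio: 4.0181/0.8994 = 4.468

(Intermediate values are shown rounded; full precision is carried through to the final answer.)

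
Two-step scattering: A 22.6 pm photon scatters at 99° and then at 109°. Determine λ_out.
28.6221 pm

Apply Compton shift twice:

First scattering at θ₁ = 99°:
Δλ₁ = λ_C(1 - cos(99°))
Δλ₁ = 2.4263 × 1.1564
Δλ₁ = 2.8059 pm

After first scattering:
λ₁ = 22.6 + 2.8059 = 25.4059 pm

Second scattering at θ₂ = 109°:
Δλ₂ = λ_C(1 - cos(109°))
Δλ₂ = 2.4263 × 1.3256
Δλ₂ = 3.2162 pm

Final wavelength:
λ₂ = 25.4059 + 3.2162 = 28.6221 pm

Total shift: Δλ_total = 2.8059 + 3.2162 = 6.0221 pm

(Intermediate values are shown rounded; full precision is carried through to the final answer.)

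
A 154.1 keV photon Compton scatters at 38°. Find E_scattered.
144.8405 keV

First convert energy to wavelength:
λ = hc/E, with hc ≈ 1239.842 keV·pm (i.e. 1239.842 eV·nm)

For E = 154.1 keV = 154100 eV:
λ = 1239.842 keV·pm / 154.1 keV
λ = 8.0457 pm

Calculate the Compton shift:
Δλ = λ_C(1 - cos(38°)) = 2.4263 × 0.2120
Δλ = 0.5144 pm

Final wavelength:
λ' = 8.0457 + 0.5144 = 8.5600 pm

Final energy:
E' = hc/λ' = 1239.842 / 8.5600 = 144.8405 keV

(Intermediate values are shown rounded; full precision is carried through to the final answer.)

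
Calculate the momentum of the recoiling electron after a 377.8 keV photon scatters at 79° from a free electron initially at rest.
2.1678e-22 kg·m/s

The electron is initially at rest, so by conservation of momentum:
p⃗_e = p⃗₀ − p⃗'  (incident photon momentum minus scattered photon momentum)

Photon momentum magnitudes (p = h/λ = E/c):
λ₀ = hc/E₀ = 3.2817 pm → p₀ = h/λ₀ = 2.0191e-22 kg·m/s
Δλ = λ_C(1 − cos 79°) = 1.9633 pm
λ' = 5.2451 pm → p' = h/λ' = 1.2633e-22 kg·m/s

The scattered photon makes angle θ = 79° with the incident direction, so by the law of cosines:
|p⃗_e|² = p₀² + p'² − 2p₀p'cos θ
|p⃗_e|² = (2.0191e-22)² + (1.2633e-22)² − 2·2.0191e-22·1.2633e-22·cos(79°)
|p⃗_e| = 2.1678e-22 kg·m/s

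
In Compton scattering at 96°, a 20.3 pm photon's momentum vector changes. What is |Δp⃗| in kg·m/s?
4.5756e-23 kg·m/s

Photon momentum magnitude is p = h/λ.

Initial momentum:
p₀ = h/λ = 6.6261e-34/2.0300e-11 = 3.2641e-23 kg·m/s

After scattering:
λ' = λ + Δλ = 20.3 + 2.6799 = 22.9799 pm
p' = h/λ' = 6.6261e-34/2.2980e-11 = 2.8834e-23 kg·m/s

Momentum is a vector; the scattered photon's direction makes angle θ = 96° with the incident direction. The magnitude of the vector change Δp⃗ = p⃗₀ − p⃗' is found from the law of cosines:
|Δp⃗|² = p₀² + p'² − 2p₀p'cos θ
|Δp⃗|² = (3.2641e-23)² + (2.8834e-23)² − 2·3.2641e-23·2.8834e-23·cos(96°)
|Δp⃗| = 4.5756e-23 kg·m/s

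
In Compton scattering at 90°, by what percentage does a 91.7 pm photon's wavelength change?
2.6459%

Calculate the Compton shift:
Δλ = λ_C(1 - cos(90°))
Δλ = 2.4263 × (1 - cos(90°))
Δλ = 2.4263 × 1.0000
Δλ = 2.4263 pm

Percentage change:
(Δλ/λ₀) × 100 = (2.4263/91.7) × 100
= 2.6459%

(Intermediate values are shown rounded; full precision is carried through to the final answer.)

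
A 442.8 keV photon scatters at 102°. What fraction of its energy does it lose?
0.5114 (or 51.14%)

Calculate initial and final photon energies:

Initial: E₀ = 442.8 keV → λ₀ = 2.8000 pm
Compton shift: Δλ = 2.9308 pm
Final wavelength: λ' = 5.7308 pm
Final energy: E' = 216.3481 keV

Fractional energy loss:
(E₀ - E')/E₀ = (442.8000 - 216.3481)/442.8000
= 226.4519/442.8000
= 0.5114
= 51.14%

(Intermediate values are shown rounded; full precision is carried through to the final answer.)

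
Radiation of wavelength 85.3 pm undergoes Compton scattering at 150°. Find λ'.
89.8276 pm

Using the Compton formula: λ' = λ + λ_C(1 − cos θ)

For θ = 150°, cos θ = -√3/2 (exact) ≈ -0.8660, so:
1 − cos 150° = 1 − (-√3/2) ≈ 1.8660

Δλ = λ_C × 1.8660 = 2.4263 × 1.8660 = 4.5276 pm

λ' = 85.3 + 4.5276 = 89.8276 pm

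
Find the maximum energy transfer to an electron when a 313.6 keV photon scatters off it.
172.8080 keV

Maximum energy transfer occurs at θ = 180° (backscattering).

Initial photon: E₀ = 313.6 keV → λ₀ = 3.9536 pm

Maximum Compton shift (at 180°):
Δλ_max = 2λ_C = 2 × 2.4263 = 4.8526 pm

Final wavelength:
λ' = 3.9536 + 4.8526 = 8.8062 pm

Minimum photon energy (maximum energy to electron):
E'_min = hc/λ' = 140.7920 keV

Maximum electron kinetic energy:
K_max = E₀ - E'_min = 313.6000 - 140.7920 = 172.8080 keV

(Intermediate values are shown rounded; full precision is carried through to the final answer.)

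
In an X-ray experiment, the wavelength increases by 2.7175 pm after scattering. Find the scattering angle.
96.89°

From the Compton formula Δλ = λ_C(1 - cos θ), we can solve for θ:

cos θ = 1 - Δλ/λ_C

Given:
- Δλ = 2.7175 pm
- λ_C = h/(m_e·c) ≈ 2.42631024 pm

cos θ = 1 - 2.7175/2.42631024
cos θ = 1 - 1.120013
cos θ = -0.120013

θ = arccos(-0.120013)
θ = 96.89°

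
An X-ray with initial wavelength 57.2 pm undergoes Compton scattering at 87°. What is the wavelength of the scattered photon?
59.4993 pm

Using the Compton scattering formula:
λ' = λ + Δλ = λ + λ_C(1 - cos θ)

Given:
- Initial wavelength λ = 57.2 pm
- Scattering angle θ = 87°
- Compton wavelength λ_C ≈ 2.4263 pm

Calculate the shift:
Δλ = 2.4263 × (1 - cos(87°))
Δλ = 2.4263 × 0.9477
Δλ = 2.2993 pm

Final wavelength:
λ' = 57.2 + 2.2993 = 59.4993 pm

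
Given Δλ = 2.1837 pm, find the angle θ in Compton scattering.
84.26°

From the Compton formula Δλ = λ_C(1 - cos θ), we can solve for θ:

cos θ = 1 - Δλ/λ_C

Given:
- Δλ = 2.1837 pm
- λ_C = h/(m_e·c) ≈ 2.42631024 pm

cos θ = 1 - 2.1837/2.42631024
cos θ = 1 - 0.900009
cos θ = 0.099991

θ = arccos(0.099991)
θ = 84.26°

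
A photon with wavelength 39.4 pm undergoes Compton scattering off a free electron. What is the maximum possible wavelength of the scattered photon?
44.2526 pm (at θ = 180°)

The Compton shift is Δλ = λ_C(1 − cos θ).

Since cos θ ranges from −1 to 1, the factor (1 − cos θ) ranges from 0 to 2; the maximum shift occurs at θ = 180° (backscattering):
Δλ_max = 2λ_C = 2 × 2.4263 pm = 4.8526 pm

Maximum scattered wavelength:
λ'_max = λ₀ + Δλ_max = 39.4 + 4.8526 = 44.2526 pm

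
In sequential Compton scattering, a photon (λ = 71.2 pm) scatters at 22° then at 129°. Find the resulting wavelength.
75.3299 pm

Apply Compton shift twice:

First scattering at θ₁ = 22°:
Δλ₁ = λ_C(1 - cos(22°))
Δλ₁ = 2.4263 × 0.0728
Δλ₁ = 0.1767 pm

After first scattering:
λ₁ = 71.2 + 0.1767 = 71.3767 pm

Second scattering at θ₂ = 129°:
Δλ₂ = λ_C(1 - cos(129°))
Δλ₂ = 2.4263 × 1.6293
Δλ₂ = 3.9532 pm

Final wavelength:
λ₂ = 71.3767 + 3.9532 = 75.3299 pm

Total shift: Δλ_total = 0.1767 + 3.9532 = 4.1299 pm

(Intermediate values are shown rounded; full precision is carried through to the final answer.)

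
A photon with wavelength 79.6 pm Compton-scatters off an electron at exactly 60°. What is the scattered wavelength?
80.8132 pm

Using the Compton formula: λ' = λ + λ_C(1 − cos θ)

For θ = 60°, cos θ = 1/2 (exact) = 0.5000, so:
1 − cos 60° = 1 − (1/2) = 0.5000

Δλ = λ_C × 0.5000 = 2.4263 × 0.5000 = 1.2132 pm

λ' = 79.6 + 1.2132 = 80.8132 pm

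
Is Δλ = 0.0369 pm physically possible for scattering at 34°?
No, inconsistent

Calculate the expected shift for θ = 34°:

Δλ_expected = λ_C(1 - cos(34°))
Δλ_expected = 2.4263 × (1 - cos(34°))
Δλ_expected = 2.4263 × 0.1710
Δλ_expected = 0.4148 pm

Given shift: 0.0369 pm
Expected shift: 0.4148 pm
Difference: 0.3779 pm

The values do not match. The given shift corresponds to θ ≈ 10.0°, not 34°.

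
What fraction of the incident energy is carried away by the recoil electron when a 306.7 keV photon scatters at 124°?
0.4834 (or 48.34%)

Calculate initial and final photon energies:

Initial: E₀ = 306.7 keV → λ₀ = 4.0425 pm
Compton shift: Δλ = 3.7831 pm
Final wavelength: λ' = 7.8256 pm
Final energy: E' = 158.4339 keV

Fractional energy loss:
(E₀ - E')/E₀ = (306.7000 - 158.4339)/306.7000
= 148.2661/306.7000
= 0.4834
= 48.34%

(Intermediate values are shown rounded; full precision is carried through to the final answer.)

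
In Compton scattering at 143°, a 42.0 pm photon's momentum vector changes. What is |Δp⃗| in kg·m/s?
2.8518e-23 kg·m/s

Photon momentum magnitude is p = h/λ.

Initial momentum:
p₀ = h/λ = 6.6261e-34/4.2000e-11 = 1.5776e-23 kg·m/s

After scattering:
λ' = λ + Δλ = 42.0 + 4.3640 = 46.3640 pm
p' = h/λ' = 6.6261e-34/4.6364e-11 = 1.4291e-23 kg·m/s

Momentum is a vector; the scattered photon's direction makes angle θ = 143° with the incident direction. The magnitude of the vector change Δp⃗ = p⃗₀ − p⃗' is found from the law of cosines:
|Δp⃗|² = p₀² + p'² − 2p₀p'cos θ
|Δp⃗|² = (1.5776e-23)² + (1.4291e-23)² − 2·1.5776e-23·1.4291e-23·cos(143°)
|Δp⃗| = 2.8518e-23 kg·m/s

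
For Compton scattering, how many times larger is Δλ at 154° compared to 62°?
154° produces the larger shift by a factor of 3.579

Calculate both shifts using Δλ = λ_C(1 - cos θ):

For θ₁ = 62°:
Δλ₁ = 2.4263 × (1 - cos(62°))
Δλ₁ = 2.4263 × 0.5305
Δλ₁ = 1.2872 pm

For θ₂ = 154°:
Δλ₂ = 2.4263 × (1 - cos(154°))
Δλ₂ = 2.4263 × 1.8988
Δλ₂ = 4.6071 pm

The 154° angle produces the larger shift.
Ratio: 4.6071/1.2872 = 3.579

(Intermediate values are shown rounded; full precision is carried through to the final answer.)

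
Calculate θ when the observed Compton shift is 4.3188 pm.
141.26°

From the Compton formula Δλ = λ_C(1 - cos θ), we can solve for θ:

cos θ = 1 - Δλ/λ_C

Given:
- Δλ = 4.3188 pm
- λ_C = h/(m_e·c) ≈ 2.42631024 pm

cos θ = 1 - 4.3188/2.42631024
cos θ = 1 - 1.779987
cos θ = -0.779987

θ = arccos(-0.779987)
θ = 141.26°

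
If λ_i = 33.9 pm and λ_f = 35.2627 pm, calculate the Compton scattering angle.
64.00°

First find the wavelength shift:
Δλ = λ' - λ = 35.2627 - 33.9 = 1.3627 pm

Using Δλ = λ_C(1 - cos θ), with λ_C = h/(m_e·c) ≈ 2.42631024 pm:
cos θ = 1 - Δλ/λ_C
cos θ = 1 - 1.3627/2.42631024
cos θ = 0.438365

θ = arccos(0.438365)
θ = 64.00°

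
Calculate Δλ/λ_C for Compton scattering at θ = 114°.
1.4067 λ_C

The Compton shift formula is:
Δλ = λ_C(1 - cos θ)

Dividing both sides by λ_C:
Δλ/λ_C = 1 - cos θ

For θ = 114°:
Δλ/λ_C = 1 - cos(114°)
Δλ/λ_C = 1 - -0.4067
Δλ/λ_C = 1.4067

This means the shift is 1.4067 × λ_C = 3.4132 pm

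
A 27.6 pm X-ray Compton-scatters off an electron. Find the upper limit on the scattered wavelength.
32.4526 pm (at θ = 180°)

The Compton shift is Δλ = λ_C(1 − cos θ).

Since cos θ ranges from −1 to 1, the factor (1 − cos θ) ranges from 0 to 2; the maximum shift occurs at θ = 180° (backscattering):
Δλ_max = 2λ_C = 2 × 2.4263 pm = 4.8526 pm

Maximum scattered wavelength:
λ'_max = λ₀ + Δλ_max = 27.6 + 4.8526 = 32.4526 pm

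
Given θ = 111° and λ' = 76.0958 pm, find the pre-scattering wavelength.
72.8000 pm

From λ' = λ + Δλ, we have λ = λ' - Δλ

First calculate the Compton shift:
Δλ = λ_C(1 - cos θ)
Δλ = 2.4263 × (1 - cos(111°))
Δλ = 2.4263 × 1.3584
Δλ = 3.2958 pm

Initial wavelength:
λ = λ' - Δλ
λ = 76.0958 - 3.2958
λ = 72.8000 pm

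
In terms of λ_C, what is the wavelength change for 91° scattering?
1.0175 λ_C

The Compton shift formula is:
Δλ = λ_C(1 - cos θ)

Dividing both sides by λ_C:
Δλ/λ_C = 1 - cos θ

For θ = 91°:
Δλ/λ_C = 1 - cos(91°)
Δλ/λ_C = 1 - -0.0175
Δλ/λ_C = 1.0175

This means the shift is 1.0175 × λ_C = 2.4687 pm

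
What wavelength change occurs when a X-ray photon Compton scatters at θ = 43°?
0.6518 pm

Using the Compton scattering formula:
Δλ = λ_C(1 - cos θ)

where λ_C = h/(m_e·c) ≈ 2.4263 pm is the Compton wavelength of an electron.

For θ = 43°:
cos(43°) = 0.7314
1 - cos(43°) = 0.2686

Δλ = 2.4263 × 0.2686
Δλ = 0.6518 pm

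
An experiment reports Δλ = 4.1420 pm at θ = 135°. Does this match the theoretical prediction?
Yes, consistent

Calculate the expected shift for θ = 135°:

Δλ_expected = λ_C(1 - cos(135°))
Δλ_expected = 2.4263 × (1 - cos(135°))
Δλ_expected = 2.4263 × 1.7071
Δλ_expected = 4.1420 pm

Given shift: 4.1420 pm
Expected shift: 4.1420 pm
Difference: 0.0000 pm

The values match. This is consistent with Compton scattering at the stated angle.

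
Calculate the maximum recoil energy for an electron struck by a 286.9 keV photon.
151.7546 keV

Maximum energy transfer occurs at θ = 180° (backscattering).

Initial photon: E₀ = 286.9 keV → λ₀ = 4.3215 pm

Maximum Compton shift (at 180°):
Δλ_max = 2λ_C = 2 × 2.4263 = 4.8526 pm

Final wavelength:
λ' = 4.3215 + 4.8526 = 9.1741 pm

Minimum photon energy (maximum energy to electron):
E'_min = hc/λ' = 135.1454 keV

Maximum electron kinetic energy:
K_max = E₀ - E'_min = 286.9000 - 135.1454 = 151.7546 keV

(Intermediate values are shown rounded; full precision is carried through to the final answer.)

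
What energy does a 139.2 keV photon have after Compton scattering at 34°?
133.0057 keV

First convert energy to wavelength:
λ = hc/E, with hc ≈ 1239.842 keV·pm (i.e. 1239.842 eV·nm)

For E = 139.2 keV = 139200 eV:
λ = 1239.842 keV·pm / 139.2 keV
λ = 8.9069 pm

Calculate the Compton shift:
Δλ = λ_C(1 - cos(34°)) = 2.4263 × 0.1710
Δλ = 0.4148 pm

Final wavelength:
λ' = 8.9069 + 0.4148 = 9.3217 pm

Final energy:
E' = hc/λ' = 1239.842 / 9.3217 = 133.0057 keV

(Intermediate values are shown rounded; full precision is carried through to the final answer.)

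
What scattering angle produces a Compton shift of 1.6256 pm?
70.73°

From the Compton formula Δλ = λ_C(1 - cos θ), we can solve for θ:

cos θ = 1 - Δλ/λ_C

Given:
- Δλ = 1.6256 pm
- λ_C = h/(m_e·c) ≈ 2.42631024 pm

cos θ = 1 - 1.6256/2.42631024
cos θ = 1 - 0.669989
cos θ = 0.330011

θ = arccos(0.330011)
θ = 70.73°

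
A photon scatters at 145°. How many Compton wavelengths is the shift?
1.8192 λ_C

The Compton shift formula is:
Δλ = λ_C(1 - cos θ)

Dividing both sides by λ_C:
Δλ/λ_C = 1 - cos θ

For θ = 145°:
Δλ/λ_C = 1 - cos(145°)
Δλ/λ_C = 1 - -0.8192
Δλ/λ_C = 1.8192

This means the shift is 1.8192 × λ_C = 4.4138 pm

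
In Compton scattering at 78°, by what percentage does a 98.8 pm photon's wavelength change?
1.9452%

Calculate the Compton shift:
Δλ = λ_C(1 - cos(78°))
Δλ = 2.4263 × (1 - cos(78°))
Δλ = 2.4263 × 0.7921
Δλ = 1.9219 pm

Percentage change:
(Δλ/λ₀) × 100 = (1.9219/98.8) × 100
= 1.9452%

(Intermediate values are shown rounded; full precision is carried through to the final answer.)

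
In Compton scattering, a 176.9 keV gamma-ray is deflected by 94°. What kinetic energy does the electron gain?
47.8073 keV

By energy conservation: K_e = E_initial - E_final

First find the scattered photon energy:
Initial wavelength: λ = hc/E = 7.0087 pm
Compton shift: Δλ = λ_C(1 - cos(94°)) = 2.5956 pm
Final wavelength: λ' = 7.0087 + 2.5956 = 9.6043 pm
Final photon energy: E' = hc/λ' = 129.0927 keV

Electron kinetic energy:
K_e = E - E' = 176.9000 - 129.0927 = 47.8073 keV

(Intermediate values are shown rounded; full precision is carried through to the final answer.)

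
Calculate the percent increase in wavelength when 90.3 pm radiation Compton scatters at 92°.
2.7807%

Calculate the Compton shift:
Δλ = λ_C(1 - cos(92°))
Δλ = 2.4263 × (1 - cos(92°))
Δλ = 2.4263 × 1.0349
Δλ = 2.5110 pm

Percentage change:
(Δλ/λ₀) × 100 = (2.5110/90.3) × 100
= 2.7807%

(Intermediate values are shown rounded; full precision is carried through to the final answer.)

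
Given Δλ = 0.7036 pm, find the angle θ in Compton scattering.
44.76°

From the Compton formula Δλ = λ_C(1 - cos θ), we can solve for θ:

cos θ = 1 - Δλ/λ_C

Given:
- Δλ = 0.7036 pm
- λ_C = h/(m_e·c) ≈ 2.42631024 pm

cos θ = 1 - 0.7036/2.42631024
cos θ = 1 - 0.289988
cos θ = 0.710012

θ = arccos(0.710012)
θ = 44.76°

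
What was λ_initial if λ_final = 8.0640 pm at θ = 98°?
5.3000 pm

From λ' = λ + Δλ, we have λ = λ' - Δλ

First calculate the Compton shift:
Δλ = λ_C(1 - cos θ)
Δλ = 2.4263 × (1 - cos(98°))
Δλ = 2.4263 × 1.1392
Δλ = 2.7640 pm

Initial wavelength:
λ = λ' - Δλ
λ = 8.0640 - 2.7640
λ = 5.3000 pm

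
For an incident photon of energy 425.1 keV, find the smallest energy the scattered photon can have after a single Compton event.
159.5841 keV (at θ = 180°)

The scattered photon has minimum energy when its wavelength is maximum, i.e., when the Compton shift Δλ = λ_C(1 − cos θ) is maximum. This occurs at θ = 180° (backscattering), giving Δλ_max = 2λ_C = 4.8526 pm.

Initial wavelength: λ₀ = hc/E₀ = 2.9166 pm
Maximum final wavelength: λ'_max = λ₀ + 2λ_C = 2.9166 + 4.8526 = 7.7692 pm
Minimum final energy: E'_min = hc/λ'_max = 159.5841 keV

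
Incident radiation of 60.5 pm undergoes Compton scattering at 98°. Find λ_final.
63.2640 pm

Using the Compton scattering formula:
λ' = λ + Δλ = λ + λ_C(1 - cos θ)

Given:
- Initial wavelength λ = 60.5 pm
- Scattering angle θ = 98°
- Compton wavelength λ_C ≈ 2.4263 pm

Calculate the shift:
Δλ = 2.4263 × (1 - cos(98°))
Δλ = 2.4263 × 1.1392
Δλ = 2.7640 pm

Final wavelength:
λ' = 60.5 + 2.7640 = 63.2640 pm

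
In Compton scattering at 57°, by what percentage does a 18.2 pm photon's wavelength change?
6.0706%

Calculate the Compton shift:
Δλ = λ_C(1 - cos(57°))
Δλ = 2.4263 × (1 - cos(57°))
Δλ = 2.4263 × 0.4554
Δλ = 1.1048 pm

Percentage change:
(Δλ/λ₀) × 100 = (1.1048/18.2) × 100
= 6.0706%

(Intermediate values are shown rounded; full precision is carried through to the final answer.)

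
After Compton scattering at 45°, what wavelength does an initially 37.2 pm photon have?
37.9106 pm

Using the Compton formula: λ' = λ + λ_C(1 − cos θ)

For θ = 45°, cos θ = √2/2 (exact) ≈ 0.7071, so:
1 − cos 45° = 1 − (√2/2) ≈ 0.2929

Δλ = λ_C × 0.2929 = 2.4263 × 0.2929 = 0.7106 pm

λ' = 37.2 + 0.7106 = 37.9106 pm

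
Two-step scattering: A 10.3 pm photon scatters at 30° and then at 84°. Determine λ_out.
12.7978 pm

Apply Compton shift twice:

First scattering at θ₁ = 30°:
Δλ₁ = λ_C(1 - cos(30°))
Δλ₁ = 2.4263 × 0.1340
Δλ₁ = 0.3251 pm

After first scattering:
λ₁ = 10.3 + 0.3251 = 10.6251 pm

Second scattering at θ₂ = 84°:
Δλ₂ = λ_C(1 - cos(84°))
Δλ₂ = 2.4263 × 0.8955
Δλ₂ = 2.1727 pm

Final wavelength:
λ₂ = 10.6251 + 2.1727 = 12.7978 pm

Total shift: Δλ_total = 0.3251 + 2.1727 = 2.4978 pm

(Intermediate values are shown rounded; full precision is carried through to the final answer.)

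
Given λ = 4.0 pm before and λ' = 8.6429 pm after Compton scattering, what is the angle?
156.00°

First find the wavelength shift:
Δλ = λ' - λ = 8.6429 - 4.0 = 4.6429 pm

Using Δλ = λ_C(1 - cos θ), with λ_C = h/(m_e·c) ≈ 2.42631024 pm:
cos θ = 1 - Δλ/λ_C
cos θ = 1 - 4.6429/2.42631024
cos θ = -0.913564

θ = arccos(-0.913564)
θ = 156.00°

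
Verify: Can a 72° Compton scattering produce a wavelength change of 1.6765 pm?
Yes, consistent

Calculate the expected shift for θ = 72°:

Δλ_expected = λ_C(1 - cos(72°))
Δλ_expected = 2.4263 × (1 - cos(72°))
Δλ_expected = 2.4263 × 0.6910
Δλ_expected = 1.6765 pm

Given shift: 1.6765 pm
Expected shift: 1.6765 pm
Difference: 0.0000 pm

The values match. This is consistent with Compton scattering at the stated angle.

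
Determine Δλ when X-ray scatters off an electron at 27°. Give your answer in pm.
0.2645 pm

Using the Compton scattering formula:
Δλ = λ_C(1 - cos θ)

where λ_C = h/(m_e·c) ≈ 2.4263 pm is the Compton wavelength of an electron.

For θ = 27°:
cos(27°) = 0.8910
1 - cos(27°) = 0.1090

Δλ = 2.4263 × 0.1090
Δλ = 0.2645 pm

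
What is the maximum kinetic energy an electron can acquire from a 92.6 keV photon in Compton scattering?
24.6331 keV

Maximum energy transfer occurs at θ = 180° (backscattering).

Initial photon: E₀ = 92.6 keV → λ₀ = 13.3892 pm

Maximum Compton shift (at 180°):
Δλ_max = 2λ_C = 2 × 2.4263 = 4.8526 pm

Final wavelength:
λ' = 13.3892 + 4.8526 = 18.2418 pm

Minimum photon energy (maximum energy to electron):
E'_min = hc/λ' = 67.9669 keV

Maximum electron kinetic energy:
K_max = E₀ - E'_min = 92.6000 - 67.9669 = 24.6331 keV

(Intermediate values are shown rounded; full precision is carried through to the final answer.)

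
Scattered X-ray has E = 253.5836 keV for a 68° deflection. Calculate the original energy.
367.7000 keV

Convert final energy to wavelength (hc ≈ 1239.842 keV·pm):
λ' = hc/E' = 1239.842 / 253.5836 = 4.8893 pm

Calculate the Compton shift:
Δλ = λ_C(1 - cos(68°))
Δλ = 2.4263 × (1 - cos(68°))
Δλ = 1.5174 pm

Initial wavelength:
λ = λ' - Δλ = 4.8893 - 1.5174 = 3.3719 pm

Initial energy:
E = hc/λ = 1239.842 / 3.3719 = 367.7000 keV

(Intermediate values are shown rounded; full precision is carried through to the final answer.)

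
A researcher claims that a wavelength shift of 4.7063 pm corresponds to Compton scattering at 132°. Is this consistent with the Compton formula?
No, inconsistent

Calculate the expected shift for θ = 132°:

Δλ_expected = λ_C(1 - cos(132°))
Δλ_expected = 2.4263 × (1 - cos(132°))
Δλ_expected = 2.4263 × 1.6691
Δλ_expected = 4.0498 pm

Given shift: 4.7063 pm
Expected shift: 4.0498 pm
Difference: 0.6565 pm

The values do not match. The given shift corresponds to θ ≈ 160.0°, not 132°.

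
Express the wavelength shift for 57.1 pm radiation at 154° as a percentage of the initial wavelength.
8.0684%

Calculate the Compton shift:
Δλ = λ_C(1 - cos(154°))
Δλ = 2.4263 × (1 - cos(154°))
Δλ = 2.4263 × 1.8988
Δλ = 4.6071 pm

Percentage change:
(Δλ/λ₀) × 100 = (4.6071/57.1) × 100
= 8.0684%

(Intermediate values are shown rounded; full precision is carried through to the final answer.)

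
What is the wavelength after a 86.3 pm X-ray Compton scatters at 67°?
87.7783 pm

Using the Compton scattering formula:
λ' = λ + Δλ = λ + λ_C(1 - cos θ)

Given:
- Initial wavelength λ = 86.3 pm
- Scattering angle θ = 67°
- Compton wavelength λ_C ≈ 2.4263 pm

Calculate the shift:
Δλ = 2.4263 × (1 - cos(67°))
Δλ = 2.4263 × 0.6093
Δλ = 1.4783 pm

Final wavelength:
λ' = 86.3 + 1.4783 = 87.7783 pm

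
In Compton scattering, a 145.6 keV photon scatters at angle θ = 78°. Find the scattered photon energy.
118.7901 keV

First convert energy to wavelength:
λ = hc/E, with hc ≈ 1239.842 keV·pm (i.e. 1239.842 eV·nm)

For E = 145.6 keV = 145600 eV:
λ = 1239.842 keV·pm / 145.6 keV
λ = 8.5154 pm

Calculate the Compton shift:
Δλ = λ_C(1 - cos(78°)) = 2.4263 × 0.7921
Δλ = 1.9219 pm

Final wavelength:
λ' = 8.5154 + 1.9219 = 10.4373 pm

Final energy:
E' = hc/λ' = 1239.842 / 10.4373 = 118.7901 keV

(Intermediate values are shown rounded; full precision is carried through to the final answer.)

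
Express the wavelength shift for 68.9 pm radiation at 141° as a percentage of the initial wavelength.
6.2582%

Calculate the Compton shift:
Δλ = λ_C(1 - cos(141°))
Δλ = 2.4263 × (1 - cos(141°))
Δλ = 2.4263 × 1.7771
Δλ = 4.3119 pm

Percentage change:
(Δλ/λ₀) × 100 = (4.3119/68.9) × 100
= 6.2582%

(Intermediate values are shown rounded; full precision is carried through to the final answer.)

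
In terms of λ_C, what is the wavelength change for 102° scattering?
1.2079 λ_C

The Compton shift formula is:
Δλ = λ_C(1 - cos θ)

Dividing both sides by λ_C:
Δλ/λ_C = 1 - cos θ

For θ = 102°:
Δλ/λ_C = 1 - cos(102°)
Δλ/λ_C = 1 - -0.2079
Δλ/λ_C = 1.2079

This means the shift is 1.2079 × λ_C = 2.9308 pm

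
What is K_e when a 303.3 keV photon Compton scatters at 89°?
111.7241 keV

By energy conservation: K_e = E_initial - E_final

First find the scattered photon energy:
Initial wavelength: λ = hc/E = 4.0878 pm
Compton shift: Δλ = λ_C(1 - cos(89°)) = 2.3840 pm
Final wavelength: λ' = 4.0878 + 2.3840 = 6.4718 pm
Final photon energy: E' = hc/λ' = 191.5759 keV

Electron kinetic energy:
K_e = E - E' = 303.3000 - 191.5759 = 111.7241 keV

(Intermediate values are shown rounded; full precision is carried through to the final answer.)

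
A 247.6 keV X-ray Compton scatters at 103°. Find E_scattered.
155.3774 keV

First convert energy to wavelength:
λ = hc/E, with hc ≈ 1239.842 keV·pm (i.e. 1239.842 eV·nm)

For E = 247.6 keV = 247600 eV:
λ = 1239.842 keV·pm / 247.6 keV
λ = 5.0074 pm

Calculate the Compton shift:
Δλ = λ_C(1 - cos(103°)) = 2.4263 × 1.2250
Δλ = 2.9721 pm

Final wavelength:
λ' = 5.0074 + 2.9721 = 7.9796 pm

Final energy:
E' = hc/λ' = 1239.842 / 7.9796 = 155.3774 keV

(Intermediate values are shown rounded; full precision is carried through to the final answer.)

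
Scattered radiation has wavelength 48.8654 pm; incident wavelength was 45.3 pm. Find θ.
118.00°

First find the wavelength shift:
Δλ = λ' - λ = 48.8654 - 45.3 = 3.5654 pm

Using Δλ = λ_C(1 - cos θ), with λ_C = h/(m_e·c) ≈ 2.42631024 pm:
cos θ = 1 - Δλ/λ_C
cos θ = 1 - 3.5654/2.42631024
cos θ = -0.469474

θ = arccos(-0.469474)
θ = 118.00°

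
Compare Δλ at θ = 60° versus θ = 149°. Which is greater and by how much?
149° produces the larger shift by a factor of 3.714

Calculate both shifts using Δλ = λ_C(1 - cos θ):

For θ₁ = 60°:
Δλ₁ = 2.4263 × (1 - cos(60°))
Δλ₁ = 2.4263 × 0.5000
Δλ₁ = 1.2132 pm

For θ₂ = 149°:
Δλ₂ = 2.4263 × (1 - cos(149°))
Δλ₂ = 2.4263 × 1.8572
Δλ₂ = 4.5061 pm

The 149° angle produces the larger shift.
Ratio: 4.5061/1.2132 = 3.714

(Intermediate values are shown rounded; full precision is carried through to the final answer.)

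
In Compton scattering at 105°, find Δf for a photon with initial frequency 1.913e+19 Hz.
3.120e+18 Hz (decrease)

Convert frequency to wavelength (c = 299792458 m/s):
λ₀ = c/f₀ = 299792458/1.913e+19 = 1.5671326e-11 m = 15.6713 pm

Calculate Compton shift:
Δλ = λ_C(1 - cos(105°)) = 3.0543 pm

Final wavelength:
λ' = λ₀ + Δλ = 15.6713 + 3.0543 = 18.7256 pm

Final frequency:
f' = c/λ' = 299792458/1.8725611e-11 = 1.6009756e+19 Hz

Frequency shift (decrease):
Δf = f₀ - f' = 1.913e+19 - 1.6009756e+19 = 3.120e+18 Hz

(Intermediate values are shown rounded; full precision is carried through to the final answer.)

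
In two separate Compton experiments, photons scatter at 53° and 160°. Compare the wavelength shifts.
160° produces the larger shift by a factor of 4.871

Calculate both shifts using Δλ = λ_C(1 - cos θ):

For θ₁ = 53°:
Δλ₁ = 2.4263 × (1 - cos(53°))
Δλ₁ = 2.4263 × 0.3982
Δλ₁ = 0.9661 pm

For θ₂ = 160°:
Δλ₂ = 2.4263 × (1 - cos(160°))
Δλ₂ = 2.4263 × 1.9397
Δλ₂ = 4.7063 pm

The 160° angle produces the larger shift.
Ratio: 4.7063/0.9661 = 4.871

(Intermediate values are shown rounded; full precision is carried through to the final answer.)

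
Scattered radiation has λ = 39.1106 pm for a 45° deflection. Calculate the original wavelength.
38.4000 pm

From λ' = λ + Δλ, we have λ = λ' - Δλ

First calculate the Compton shift:
Δλ = λ_C(1 - cos θ)
Δλ = 2.4263 × (1 - cos(45°))
Δλ = 2.4263 × 0.2929
Δλ = 0.7106 pm

Initial wavelength:
λ = λ' - Δλ
λ = 39.1106 - 0.7106
λ = 38.4000 pm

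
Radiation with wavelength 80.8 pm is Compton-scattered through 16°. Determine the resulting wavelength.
80.8940 pm

Using the Compton scattering formula:
λ' = λ + Δλ = λ + λ_C(1 - cos θ)

Given:
- Initial wavelength λ = 80.8 pm
- Scattering angle θ = 16°
- Compton wavelength λ_C ≈ 2.4263 pm

Calculate the shift:
Δλ = 2.4263 × (1 - cos(16°))
Δλ = 2.4263 × 0.0387
Δλ = 0.0940 pm

Final wavelength:
λ' = 80.8 + 0.0940 = 80.8940 pm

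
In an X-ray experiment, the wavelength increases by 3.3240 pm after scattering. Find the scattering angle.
111.71°

From the Compton formula Δλ = λ_C(1 - cos θ), we can solve for θ:

cos θ = 1 - Δλ/λ_C

Given:
- Δλ = 3.3240 pm
- λ_C = h/(m_e·c) ≈ 2.42631024 pm

cos θ = 1 - 3.3240/2.42631024
cos θ = 1 - 1.369981
cos θ = -0.369981

θ = arccos(-0.369981)
θ = 111.71°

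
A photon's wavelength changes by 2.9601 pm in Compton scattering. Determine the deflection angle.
102.71°

From the Compton formula Δλ = λ_C(1 - cos θ), we can solve for θ:

cos θ = 1 - Δλ/λ_C

Given:
- Δλ = 2.9601 pm
- λ_C = h/(m_e·c) ≈ 2.42631024 pm

cos θ = 1 - 2.9601/2.42631024
cos θ = 1 - 1.220001
cos θ = -0.220001

θ = arccos(-0.220001)
θ = 102.71°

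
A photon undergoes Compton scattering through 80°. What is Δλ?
2.0050 pm

Using the Compton scattering formula:
Δλ = λ_C(1 - cos θ)

where λ_C = h/(m_e·c) ≈ 2.4263 pm is the Compton wavelength of an electron.

For θ = 80°:
cos(80°) = 0.1736
1 - cos(80°) = 0.8264

Δλ = 2.4263 × 0.8264
Δλ = 2.0050 pm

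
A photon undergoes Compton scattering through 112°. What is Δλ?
3.3352 pm

Using the Compton scattering formula:
Δλ = λ_C(1 - cos θ)

where λ_C = h/(m_e·c) ≈ 2.4263 pm is the Compton wavelength of an electron.

For θ = 112°:
cos(112°) = -0.3746
1 - cos(112°) = 1.3746

Δλ = 2.4263 × 1.3746
Δλ = 3.3352 pm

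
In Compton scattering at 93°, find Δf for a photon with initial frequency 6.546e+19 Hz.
2.343e+19 Hz (decrease)

Convert frequency to wavelength (c = 299792458 m/s):
λ₀ = c/f₀ = 299792458/6.546e+19 = 4.5797809e-12 m = 4.5798 pm

Calculate Compton shift:
Δλ = λ_C(1 - cos(93°)) = 2.5533 pm

Final wavelength:
λ' = λ₀ + Δλ = 4.5798 + 2.5533 = 7.1331 pm

Final frequency:
f' = c/λ' = 299792458/7.1330744e-12 = 4.2028506e+19 Hz

Frequency shift (decrease):
Δf = f₀ - f' = 6.546e+19 - 4.2028506e+19 = 2.343e+19 Hz

(Intermediate values are shown rounded; full precision is carried through to the final answer.)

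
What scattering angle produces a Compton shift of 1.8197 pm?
75.52°

From the Compton formula Δλ = λ_C(1 - cos θ), we can solve for θ:

cos θ = 1 - Δλ/λ_C

Given:
- Δλ = 1.8197 pm
- λ_C = h/(m_e·c) ≈ 2.42631024 pm

cos θ = 1 - 1.8197/2.42631024
cos θ = 1 - 0.749987
cos θ = 0.250013

θ = arccos(0.250013)
θ = 75.52°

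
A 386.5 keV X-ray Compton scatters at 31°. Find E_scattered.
348.8163 keV

First convert energy to wavelength:
λ = hc/E, with hc ≈ 1239.842 keV·pm (i.e. 1239.842 eV·nm)

For E = 386.5 keV = 386500 eV:
λ = 1239.842 keV·pm / 386.5 keV
λ = 3.2079 pm

Calculate the Compton shift:
Δλ = λ_C(1 - cos(31°)) = 2.4263 × 0.1428
Δλ = 0.3466 pm

Final wavelength:
λ' = 3.2079 + 0.3466 = 3.5544 pm

Final energy:
E' = hc/λ' = 1239.842 / 3.5544 = 348.8163 keV

(Intermediate values are shown rounded; full precision is carried through to the final answer.)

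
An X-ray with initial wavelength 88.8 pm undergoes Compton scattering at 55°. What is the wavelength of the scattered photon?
89.8346 pm

Using the Compton scattering formula:
λ' = λ + Δλ = λ + λ_C(1 - cos θ)

Given:
- Initial wavelength λ = 88.8 pm
- Scattering angle θ = 55°
- Compton wavelength λ_C ≈ 2.4263 pm

Calculate the shift:
Δλ = 2.4263 × (1 - cos(55°))
Δλ = 2.4263 × 0.4264
Δλ = 1.0346 pm

Final wavelength:
λ' = 88.8 + 1.0346 = 89.8346 pm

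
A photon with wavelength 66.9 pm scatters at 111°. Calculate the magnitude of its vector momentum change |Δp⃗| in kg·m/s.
1.5944e-23 kg·m/s

Photon momentum magnitude is p = h/λ.

Initial momentum:
p₀ = h/λ = 6.6261e-34/6.6900e-11 = 9.9044e-24 kg·m/s

After scattering:
λ' = λ + Δλ = 66.9 + 3.2958 = 70.1958 pm
p' = h/λ' = 6.6261e-34/7.0196e-11 = 9.4394e-24 kg·m/s

Momentum is a vector; the scattered photon's direction makes angle θ = 111° with the incident direction. The magnitude of the vector change Δp⃗ = p⃗₀ − p⃗' is found from the law of cosines:
|Δp⃗|² = p₀² + p'² − 2p₀p'cos θ
|Δp⃗|² = (9.9044e-24)² + (9.4394e-24)² − 2·9.9044e-24·9.4394e-24·cos(111°)
|Δp⃗| = 1.5944e-23 kg·m/s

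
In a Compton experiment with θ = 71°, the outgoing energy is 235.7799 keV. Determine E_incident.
342.3001 keV

Convert final energy to wavelength (hc ≈ 1239.842 keV·pm):
λ' = hc/E' = 1239.842 / 235.7799 = 5.2585 pm

Calculate the Compton shift:
Δλ = λ_C(1 - cos(71°))
Δλ = 2.4263 × (1 - cos(71°))
Δλ = 1.6364 pm

Initial wavelength:
λ = λ' - Δλ = 5.2585 - 1.6364 = 3.6221 pm

Initial energy:
E = hc/λ = 1239.842 / 3.6221 = 342.3001 keV

(Intermediate values are shown rounded; full precision is carried through to the final answer.)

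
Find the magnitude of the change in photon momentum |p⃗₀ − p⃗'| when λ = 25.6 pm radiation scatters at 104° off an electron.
3.8681e-23 kg·m/s

Photon momentum magnitude is p = h/λ.

Initial momentum:
p₀ = h/λ = 6.6261e-34/2.5600e-11 = 2.5883e-23 kg·m/s

After scattering:
λ' = λ + Δλ = 25.6 + 3.0133 = 28.6133 pm
p' = h/λ' = 6.6261e-34/2.8613e-11 = 2.3157e-23 kg·m/s

Momentum is a vector; the scattered photon's direction makes angle θ = 104° with the incident direction. The magnitude of the vector change Δp⃗ = p⃗₀ − p⃗' is found from the law of cosines:
|Δp⃗|² = p₀² + p'² − 2p₀p'cos θ
|Δp⃗|² = (2.5883e-23)² + (2.3157e-23)² − 2·2.5883e-23·2.3157e-23·cos(104°)
|Δp⃗| = 3.8681e-23 kg·m/s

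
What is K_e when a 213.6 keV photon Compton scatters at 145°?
92.2649 keV

By energy conservation: K_e = E_initial - E_final

First find the scattered photon energy:
Initial wavelength: λ = hc/E = 5.8045 pm
Compton shift: Δλ = λ_C(1 - cos(145°)) = 4.4138 pm
Final wavelength: λ' = 5.8045 + 4.4138 = 10.2183 pm
Final photon energy: E' = hc/λ' = 121.3351 keV

Electron kinetic energy:
K_e = E - E' = 213.6000 - 121.3351 = 92.2649 keV

(Intermediate values are shown rounded; full precision is carried through to the final answer.)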